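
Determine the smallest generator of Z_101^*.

2

φ(101) = 101 − 1 = 100 = 2^2 · 5^2.
g is a primitive root iff g^(100/q) ≢ 1 (mod 101) for each prime q ∈ {2, 5}.
g = 2: 2^50 ≡ 100; 2^20 ≡ 95 — none is 1, so 2 is a primitive root.
Hence the least primitive root of 101 is 2.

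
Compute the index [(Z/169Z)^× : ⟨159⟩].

ord(159) | φ(169) = φ(13^2) = 13·(13−1) = 156 = 2^2 · 3 · 13.
Divisors of 156: 1, 2, 3, 4, 6, 12, 13, 26, 39, 52, 78, 156.
Test each divisor d:
159^1 ≡ 159 (mod 169)
159^2 ≡ 100 (mod 169)
159^3 ≡ 14 (mod 169)
159^4 ≡ 29 (mod 169)
159^6 ≡ 27 (mod 169)
159^12 ≡ 53 (mod 169)
159^13 ≡ 146 (mod 169)
159^26 ≡ 22 (mod 169)
159^39 ≡ 1 (mod 169) ✓
So ord_169(159) = 39, hence |⟨159⟩| = 39.
Index = |(Z/169Z)^×| / |⟨159⟩| = 156 / 39 = 4.

4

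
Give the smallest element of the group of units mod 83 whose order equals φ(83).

2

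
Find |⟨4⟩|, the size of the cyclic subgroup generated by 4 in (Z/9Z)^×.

3

ord(4) | φ(9) = φ(3^2) = 3·(3−1) = 6 = 2 · 3.
Divisors of 6: 1, 2, 3, 6.
Check 4^d mod 9 for each divisor in increasing order:
4^1 ≡ 4
4^2 ≡ 7
4^3 ≡ 1
The smallest such exponent is 3, so the order of 4 is 3.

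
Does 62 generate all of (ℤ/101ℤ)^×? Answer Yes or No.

φ(101) = 101 − 1 = 100 = 2^2 · 5^2.
An element g generates (Z/101Z)^× iff g^(100/q) ≢ 1 (mod 101) for each prime q ∈ {2, 5}.
62^50 ≡ 100 (mod 101)  [q = 2: ≢ 1 ✓]
62^20 ≡ 1 (mod 101)  [q = 5: ≡ 1 ✗]
The check at q = 5 fails, so 62 generates a proper subgroup.

No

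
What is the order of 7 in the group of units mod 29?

7

ord(7) | φ(29) = 29 − 1 = 28 = 2^2 · 7.
Divisors of 28: 1, 2, 4, 7, 14, 28.
Evaluate successive powers at the divisors of 28:
7^1 ≡ 7 (mod 29)
7^2 ≡ 20 (mod 29)
7^4 ≡ 23 (mod 29)
7^7 ≡ 1 (mod 29) ✓
Hence ord(7) = 7.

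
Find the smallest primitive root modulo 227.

φ(227) = 227 − 1 = 226 = 2 · 113.
Test candidates g = 2, 3, … against the prime factors q ∈ {2, 113} of φ(227): g is a generator iff g^(226/q) ≢ 1 for every such q.
g = 2: 2^113 ≡ 226; 2^2 ≡ 4 — none is 1, so 2 is a primitive root.
The smallest primitive root modulo 227 is 2.

2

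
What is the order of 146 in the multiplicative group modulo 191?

190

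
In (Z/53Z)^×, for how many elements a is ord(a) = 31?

φ(53) = 53 − 1 = 52 = 2^2 · 13.
(Z/53Z)^× is cyclic (|G| = 52); a cyclic group of order m has exactly φ(d) elements of each order d | m, and none otherwise.
31 does not divide 52, so no element of (Z/53Z)^× has order 31.

0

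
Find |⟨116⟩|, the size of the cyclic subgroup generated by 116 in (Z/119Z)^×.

ord(116) | φ(119) = φ(7·17) = (7−1)·(17−1) = 6·16 = 96 = 2^5 · 3.
Divisors of 96: 1, 2, 3, 4, 6, 8, 12, 16, 24, 32, 48, 96.
Compute 116^d (mod 119) for the divisors d until we hit 1:
116^1 ≡ 116 (mod 119)
116^2 ≡ 9 (mod 119)
116^3 ≡ 92 (mod 119)
116^4 ≡ 81 (mod 119)
116^6 ≡ 15 (mod 119)
116^8 ≡ 16 (mod 119)
116^12 ≡ 106 (mod 119)
116^16 ≡ 18 (mod 119)
116^24 ≡ 50 (mod 119)
116^32 ≡ 86 (mod 119)
116^48 ≡ 1 (mod 119) ✓
So ord_119(116) = 48.

48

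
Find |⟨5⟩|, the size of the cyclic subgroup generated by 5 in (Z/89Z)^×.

44

The order of 5 must divide φ(89) = 89 − 1 = 88 = 2^3 · 11.
Divisors of 88: 1, 2, 4, 8, 11, 22, 44, 88.
Check 5^d mod 89 for each divisor in increasing order:
5^1 ≡ 5
5^2 ≡ 25
5^4 ≡ 2
5^8 ≡ 4
5^11 ≡ 55
5^22 ≡ 88
5^44 ≡ 1
So ord_89(5) = 44.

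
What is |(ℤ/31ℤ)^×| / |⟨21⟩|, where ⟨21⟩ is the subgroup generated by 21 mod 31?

1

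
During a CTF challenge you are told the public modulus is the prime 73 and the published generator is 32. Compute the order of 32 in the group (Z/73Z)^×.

9

ord(32) | φ(73) = 73 − 1 = 72 = 2^3 · 3^2.
Divisors of 72: 1, 2, 3, 4, 6, 8, 9, 12, 18, 24, 36, 72.
Compute 32^d (mod 73) for the divisors d until we hit 1:
32^1 ≡ 32
32^2 ≡ 2
32^3 ≡ 64
32^4 ≡ 4
32^6 ≡ 8
32^8 ≡ 16
32^9 ≡ 1
Hence ord(32) = 9.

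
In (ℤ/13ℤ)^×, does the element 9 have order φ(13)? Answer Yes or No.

No

φ(13) = 13 − 1 = 12 = 2^2 · 3.
Test 9^(12/q) mod 13 for each prime factor q of 12:
9^6 ≡ 1 (mod 13)  [q = 2: ≡ 1 ✗]
9^4 ≡ 9 (mod 13)  [q = 3: ≢ 1 ✓]
Since 9^6 ≡ 1, the order of 9 divides 6 < 12, so 9 is not a primitive root.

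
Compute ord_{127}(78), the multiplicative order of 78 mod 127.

126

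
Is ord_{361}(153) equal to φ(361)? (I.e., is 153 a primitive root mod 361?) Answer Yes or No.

No

φ(361) = φ(19^2) = 19·(19−1) = 342 = 2 · 3^2 · 19.
Test 153^(342/q) mod 361 for each prime factor q of 342:
153^171 ≡ 1 (mod 361)  [q = 2: ≡ 1 ✗]
153^114 ≡ 1 (mod 361)  [q = 3: ≡ 1 ✗]
153^18 ≡ 210 (mod 361)  [q = 19: ≢ 1 ✓]
153^171 ≡ 1 shows ord(153) | 171, strictly less than φ(361); not a primitive root.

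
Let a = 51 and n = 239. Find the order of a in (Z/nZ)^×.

Since 51 ∈ (Z/239Z)^×, its order divides φ(239) = 239 − 1 = 238 = 2 · 7 · 17.
Divisors of 238: 1, 2, 7, 14, 17, 34, 119, 238.
Check 51^d mod 239 for each divisor in increasing order:
51^1 ≡ 51
51^2 ≡ 211
51^7 ≡ 163
51^14 ≡ 40
51^17 ≡ 1
Therefore the multiplicative order of 51 modulo 239 is 17.

17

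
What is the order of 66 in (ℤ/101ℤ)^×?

Since 66 ∈ (Z/101Z)^×, its order divides φ(101) = 101 − 1 = 100 = 2^2 · 5^2.
Divisors of 100: 1, 2, 4, 5, 10, 20, 25, 50, 100.
Compute 66^d (mod 101) for the divisors d until we hit 1:
66^1 ≡ 66 (mod 101)
66^2 ≡ 13 (mod 101)
66^4 ≡ 68 (mod 101)
66^5 ≡ 44 (mod 101)
66^10 ≡ 17 (mod 101)
66^20 ≡ 87 (mod 101)
66^25 ≡ 91 (mod 101)
66^50 ≡ 100 (mod 101)
66^100 ≡ 1 (mod 101) ✓
Therefore the multiplicative order of 66 modulo 101 is 100.

100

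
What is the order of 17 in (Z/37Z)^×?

36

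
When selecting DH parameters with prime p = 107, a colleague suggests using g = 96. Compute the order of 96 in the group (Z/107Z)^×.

106

By Lagrange's theorem, ord_107(96) divides φ(107) = 107 − 1 = 106 = 2 · 53.
Divisors of 106: 1, 2, 53, 106.
Evaluate successive powers at the divisors of 106:
96^1 ≡ 96 (mod 107)
96^2 ≡ 14 (mod 107)
96^53 ≡ 106 (mod 107)
96^106 ≡ 1 (mod 107) ✓
So ord_107(96) = 106.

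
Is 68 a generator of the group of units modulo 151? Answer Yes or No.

No

φ(151) = 151 − 1 = 150 = 2 · 3 · 5^2.
An element g generates (Z/151Z)^× iff g^(150/q) ≢ 1 (mod 151) for each prime q ∈ {2, 3, 5}.
68^75 ≡ 1 (mod 151)  [q = 2: ≡ 1 ✗]
68^50 ≡ 1 (mod 151)  [q = 3: ≡ 1 ✗]
68^30 ≡ 19 (mod 151)  [q = 5: ≢ 1 ✓]
The check at q = 2 fails, so 68 generates a proper subgroup.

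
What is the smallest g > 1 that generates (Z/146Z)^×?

φ(146) = φ(2)·φ(73) = 1·72 = 72 = 2^3 · 3^2.
g is a primitive root iff g^(72/q) ≢ 1 (mod 146) for each prime q ∈ {2, 3}.
g = 2: gcd(2, 146) = 2 > 1, not a unit — skip.
g = 3: 3^36 ≡ 1 — hits 1, so not a primitive root.
g = 4: gcd(4, 146) = 2 > 1, not a unit — skip.
g = 5: 5^36 ≡ 145; 5^24 ≡ 81 — none is 1, so 5 is a primitive root.
The smallest primitive root modulo 146 is 5.

5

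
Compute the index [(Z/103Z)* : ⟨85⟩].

1

The order of 85 must divide φ(103) = 103 − 1 = 102 = 2 · 3 · 17.
Divisors of 102: 1, 2, 3, 6, 17, 34, 51, 102.
Compute 85^d (mod 103) for the divisors d until we hit 1:
85^1 ≡ 85
85^2 ≡ 15
85^3 ≡ 39
85^6 ≡ 79
85^17 ≡ 47
85^34 ≡ 46
85^51 ≡ 102
85^102 ≡ 1
So ord_103(85) = 102, hence |⟨85⟩| = 102.
Index = |(Z/103Z)^×| / |⟨85⟩| = 102 / 102 = 1.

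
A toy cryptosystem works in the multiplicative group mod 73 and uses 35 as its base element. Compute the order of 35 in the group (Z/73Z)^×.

36

By Lagrange's theorem, ord_73(35) divides φ(73) = 73 − 1 = 72 = 2^3 · 3^2.
Divisors of 72: 1, 2, 3, 4, 6, 8, 9, 12, 18, 24, 36, 72.
Check 35^d mod 73 for each divisor in increasing order:
35^1 ≡ 35 (mod 73)
35^2 ≡ 57 (mod 73)
35^3 ≡ 24 (mod 73)
35^4 ≡ 37 (mod 73)
35^6 ≡ 65 (mod 73)
35^8 ≡ 55 (mod 73)
35^9 ≡ 27 (mod 73)
35^12 ≡ 64 (mod 73)
35^18 ≡ 72 (mod 73)
35^24 ≡ 8 (mod 73)
35^36 ≡ 1 (mod 73) ✓
Hence ord(35) = 36.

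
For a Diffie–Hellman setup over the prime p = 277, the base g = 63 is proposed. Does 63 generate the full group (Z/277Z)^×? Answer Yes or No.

φ(277) = 277 − 1 = 276 = 2^2 · 3 · 23.
63 is a primitive root mod 277 iff 63^(φ(277)/q) ≢ 1 for every prime q | φ(277), i.e. q ∈ {2, 3, 23}.
63^138 ≡ 1 (mod 277)  [q = 2: ≡ 1 ✗]
63^92 ≡ 160 (mod 277)  [q = 3: ≢ 1 ✓]
63^12 ≡ 264 (mod 277)  [q = 23: ≢ 1 ✓]
Since 63^138 ≡ 1, the order of 63 divides 138 < 276, so 63 is not a primitive root.

No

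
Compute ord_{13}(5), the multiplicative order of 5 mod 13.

By Lagrange's theorem, ord_13(5) divides φ(13) = 13 − 1 = 12 = 2^2 · 3.
Divisors of 12: 1, 2, 3, 4, 6, 12.
Check 5^d mod 13 for each divisor in increasing order:
5^1 ≡ 5 (mod 13)
5^2 ≡ 12 (mod 13)
5^3 ≡ 8 (mod 13)
5^4 ≡ 1 (mod 13) ✓
Therefore the multiplicative order of 5 modulo 13 is 4.

4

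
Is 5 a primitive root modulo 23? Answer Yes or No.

Yes

φ(23) = 23 − 1 = 22 = 2 · 11.
An element g generates (Z/23Z)^× iff g^(22/q) ≢ 1 (mod 23) for each prime q ∈ {2, 11}.
5^11 ≡ 22 (mod 23)  [q = 2: ≢ 1 ✓]
5^2 ≡ 2 (mod 23)  [q = 11: ≢ 1 ✓]
None equal 1, so ord_23(5) = 22: 5 is a primitive root.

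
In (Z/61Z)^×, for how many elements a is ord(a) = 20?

φ(61) = 61 − 1 = 60 = 2^2 · 3 · 5.
Since (Z/61Z)^× is cyclic of order 60, the number of elements of order d is φ(d) when d | 60 and 0 otherwise.
20 = 2^2 · 5 divides 60, and φ(20) = 8.

8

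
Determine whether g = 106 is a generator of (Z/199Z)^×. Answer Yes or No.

No

φ(199) = 199 − 1 = 198 = 2 · 3^2 · 11.
Test 106^(198/q) mod 199 for each prime factor q of 198:
106^99 ≡ 1 (mod 199)  [q = 2: ≡ 1 ✗]
106^66 ≡ 1 (mod 199)  [q = 3: ≡ 1 ✗]
106^18 ≡ 1 (mod 199)  [q = 11: ≡ 1 ✗]
Since 106^99 ≡ 1, the order of 106 divides 99 < 198, so 106 is not a primitive root.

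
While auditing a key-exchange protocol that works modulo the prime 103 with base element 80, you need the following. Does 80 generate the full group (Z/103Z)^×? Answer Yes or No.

No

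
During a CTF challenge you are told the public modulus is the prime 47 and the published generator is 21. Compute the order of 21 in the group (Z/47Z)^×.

23

By Lagrange's theorem, ord_47(21) divides φ(47) = 47 − 1 = 46 = 2 · 23.
Divisors of 46: 1, 2, 23, 46.
Test each divisor d:
21^1 ≡ 21 (mod 47)
21^2 ≡ 18 (mod 47)
21^23 ≡ 1 (mod 47) ✓
Therefore the multiplicative order of 21 modulo 47 is 23.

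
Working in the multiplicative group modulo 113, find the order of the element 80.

112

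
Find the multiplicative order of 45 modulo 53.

52

The order of 45 must divide φ(53) = 53 − 1 = 52 = 2^2 · 13.
Divisors of 52: 1, 2, 4, 13, 26, 52.
Check 45^d mod 53 for each divisor in increasing order:
45^1 ≡ 45 (mod 53)
45^2 ≡ 11 (mod 53)
45^4 ≡ 15 (mod 53)
45^13 ≡ 30 (mod 53)
45^26 ≡ 52 (mod 53)
45^52 ≡ 1 (mod 53) ✓
The smallest such exponent is 52, so the order of 45 is 52.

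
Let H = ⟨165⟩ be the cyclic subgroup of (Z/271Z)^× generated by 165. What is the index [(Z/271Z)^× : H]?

ord(165) | φ(271) = 271 − 1 = 270 = 2 · 3^3 · 5.
Divisors of 270: 1, 2, 3, 5, 6, 9, 10, 15, 18, 27, 30, 45, 54, 90, 135, 270.
Test each divisor d:
165^1 ≡ 165
165^2 ≡ 125
165^3 ≡ 29
165^5 ≡ 102
165^6 ≡ 28
165^9 ≡ 270
165^10 ≡ 106
165^15 ≡ 243
165^18 ≡ 1
Thus |⟨165⟩| = ord(165) = 18.
Index = |(Z/271Z)^×| / |⟨165⟩| = 270 / 18 = 15.

15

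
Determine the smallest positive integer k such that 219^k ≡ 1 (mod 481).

By Lagrange's theorem, ord_481(219) divides φ(481) = φ(13·37) = (13−1)·(37−1) = 12·36 = 432 = 2^4 · 3^3.
Divisors of 432: 1, 2, 3, 4, 6, 8, 9, 12, 16, 18, 24, 27, 36, 48, 54, 72, 108, 144, 216, 432.
Compute 219^d (mod 481) for the divisors d until we hit 1:
219^1 ≡ 219
219^2 ≡ 342
219^3 ≡ 343
219^4 ≡ 81
219^6 ≡ 285
219^8 ≡ 308
219^9 ≡ 112
219^12 ≡ 417
219^16 ≡ 107
219^18 ≡ 38
219^24 ≡ 248
219^27 ≡ 408
219^36 ≡ 1
Therefore the multiplicative order of 219 modulo 481 is 36.

36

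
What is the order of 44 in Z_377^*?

ord(44) | φ(377) = φ(13·29) = (13−1)·(29−1) = 12·28 = 336 = 2^4 · 3 · 7.
Divisors of 336: 1, 2, 3, 4, 6, 7, 8, 12, 14, 16, 21, 24, 28, 42, 48, 56, 84, 112, 168, 336.
Evaluate successive powers at the divisors of 336:
44^1 ≡ 44
44^2 ≡ 51
44^3 ≡ 359
44^4 ≡ 339
44^6 ≡ 324
44^7 ≡ 307
44^8 ≡ 313
44^12 ≡ 170
44^14 ≡ 376
44^16 ≡ 326
44^21 ≡ 70
44^24 ≡ 248
44^28 ≡ 1
Hence ord(44) = 28.

28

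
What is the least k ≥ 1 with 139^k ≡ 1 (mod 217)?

10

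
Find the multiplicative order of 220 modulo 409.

ord(220) | φ(409) = 409 − 1 = 408 = 2^3 · 3 · 17.
Divisors of 408: 1, 2, 3, 4, 6, 8, 12, 17, 24, 34, 51, 68, 102, 136, 204, 408.
Check 220^d mod 409 for each divisor in increasing order:
220^1 ≡ 220
220^2 ≡ 138
220^3 ≡ 94
220^4 ≡ 230
220^6 ≡ 247
220^8 ≡ 139
220^12 ≡ 68
220^17 ≡ 292
220^24 ≡ 125
220^34 ≡ 192
220^51 ≡ 31
220^68 ≡ 54
220^102 ≡ 143
220^136 ≡ 53
220^204 ≡ 408
220^408 ≡ 1
Hence ord(220) = 408.

408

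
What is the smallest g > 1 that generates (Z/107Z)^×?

φ(107) = 107 − 1 = 106 = 2 · 53.
g is a primitive root iff g^(106/q) ≢ 1 (mod 107) for each prime q ∈ {2, 53}.
g = 2: 2^53 ≡ 106; 2^2 ≡ 4 — none is 1, so 2 is a primitive root.
Hence the least primitive root of 107 is 2.

2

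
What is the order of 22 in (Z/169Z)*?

3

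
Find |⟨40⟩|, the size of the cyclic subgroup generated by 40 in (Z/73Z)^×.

72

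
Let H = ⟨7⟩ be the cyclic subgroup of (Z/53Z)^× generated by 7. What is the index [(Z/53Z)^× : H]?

2

By Lagrange's theorem, ord_53(7) divides φ(53) = 53 − 1 = 52 = 2^2 · 13.
Divisors of 52: 1, 2, 4, 13, 26, 52.
Test each divisor d:
7^1 ≡ 7 (mod 53)
7^2 ≡ 49 (mod 53)
7^4 ≡ 16 (mod 53)
7^13 ≡ 52 (mod 53)
7^26 ≡ 1 (mod 53) ✓
Thus |⟨7⟩| = ord(7) = 26.
[(Z/53Z)^× : ⟨7⟩] = 52/26 = 2.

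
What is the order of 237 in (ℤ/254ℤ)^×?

126

The order of 237 must divide φ(254) = φ(2)·φ(127) = 1·126 = 126 = 2 · 3^2 · 7.
Divisors of 126: 1, 2, 3, 6, 7, 9, 14, 18, 21, 42, 63, 126.
Evaluate successive powers at the divisors of 126:
237^1 ≡ 237
237^2 ≡ 35
237^3 ≡ 167
237^6 ≡ 203
237^7 ≡ 105
237^9 ≡ 119
237^14 ≡ 103
237^18 ≡ 191
237^21 ≡ 147
237^42 ≡ 19
237^63 ≡ 253
237^126 ≡ 1
Hence ord(237) = 126.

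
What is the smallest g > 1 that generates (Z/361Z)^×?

2

φ(361) = φ(19^2) = 19·(19−1) = 342 = 2 · 3^2 · 19.
g is a primitive root iff g^(342/q) ≢ 1 (mod 361) for each prime q ∈ {2, 3, 19}.
g = 2: 2^171 ≡ 360; 2^114 ≡ 292; 2^18 ≡ 58 — none is 1, so 2 is a primitive root.
So 2 is the smallest generator of (Z/361Z)^×.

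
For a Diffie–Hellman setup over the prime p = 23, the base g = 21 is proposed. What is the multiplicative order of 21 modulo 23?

22

Since 21 ∈ (Z/23Z)^×, its order divides φ(23) = 23 − 1 = 22 = 2 · 11.
Divisors of 22: 1, 2, 11, 22.
Test each divisor d:
21^1 ≡ 21 (mod 23)
21^2 ≡ 4 (mod 23)
21^11 ≡ 22 (mod 23)
21^22 ≡ 1 (mod 23) ✓
Therefore the multiplicative order of 21 modulo 23 is 22.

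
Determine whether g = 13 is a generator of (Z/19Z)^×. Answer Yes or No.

Yes

φ(19) = 19 − 1 = 18 = 2 · 3^2.
It suffices to check that the order of 13 is not a proper divisor of 18: compute 13^(18/q) for q ∈ {2, 3}.
13^9 ≡ 18 (mod 19)  [q = 2: ≢ 1 ✓]
13^6 ≡ 11 (mod 19)  [q = 3: ≢ 1 ✓]
Every test exponent gives a nontrivial residue, hence 13 generates the full group.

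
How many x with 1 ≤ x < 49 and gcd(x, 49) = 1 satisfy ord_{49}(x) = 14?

6

φ(49) = φ(7^2) = 7·(7−1) = 42 = 2 · 3 · 7.
Since (Z/49Z)^× is cyclic of order 42, the number of elements of order d is φ(d) when d | 42 and 0 otherwise.
14 = 2 · 7 divides 42, and φ(14) = 6.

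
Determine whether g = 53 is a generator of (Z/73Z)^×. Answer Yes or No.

Yes

φ(73) = 73 − 1 = 72 = 2^3 · 3^2.
Test 53^(72/q) mod 73 for each prime factor q of 72:
53^36 ≡ 72 (mod 73)  [q = 2: ≢ 1 ✓]
53^24 ≡ 64 (mod 73)  [q = 3: ≢ 1 ✓]
None equal 1, so ord_73(53) = 72: 53 is a primitive root.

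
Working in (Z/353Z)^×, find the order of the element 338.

176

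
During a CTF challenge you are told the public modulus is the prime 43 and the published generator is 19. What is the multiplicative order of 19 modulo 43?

42

The order of 19 must divide φ(43) = 43 − 1 = 42 = 2 · 3 · 7.
Divisors of 42: 1, 2, 3, 6, 7, 14, 21, 42.
Compute 19^d (mod 43) for the divisors d until we hit 1:
19^1 ≡ 19 (mod 43)
19^2 ≡ 17 (mod 43)
19^3 ≡ 22 (mod 43)
19^6 ≡ 11 (mod 43)
19^7 ≡ 37 (mod 43)
19^14 ≡ 36 (mod 43)
19^21 ≡ 42 (mod 43)
19^42 ≡ 1 (mod 43) ✓
Therefore the multiplicative order of 19 modulo 43 is 42.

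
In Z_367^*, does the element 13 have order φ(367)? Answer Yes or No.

φ(367) = 367 − 1 = 366 = 2 · 3 · 61.
An element g generates (Z/367Z)^× iff g^(366/q) ≢ 1 (mod 367) for each prime q ∈ {2, 3, 61}.
13^183 ≡ 1 (mod 367)  [q = 2: ≡ 1 ✗]
13^122 ≡ 283 (mod 367)  [q = 3: ≢ 1 ✓]
13^6 ≡ 25 (mod 367)  [q = 61: ≢ 1 ✓]
13^183 ≡ 1 shows ord(13) | 183, strictly less than φ(367); not a primitive root.

No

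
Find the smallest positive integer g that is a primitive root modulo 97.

5

φ(97) = 97 − 1 = 96 = 2^5 · 3.
Test candidates g = 2, 3, … against the prime factors q ∈ {2, 3} of φ(97): g is a generator iff g^(96/q) ≢ 1 for every such q.
g = 2: 2^48 ≡ 1 — hits 1, so not a primitive root.
g = 3: 3^48 ≡ 1 — hits 1, so not a primitive root.
g = 4: 4^48 ≡ 1 — hits 1, so not a primitive root.
g = 5: 5^48 ≡ 96; 5^32 ≡ 35 — none is 1, so 5 is a primitive root.
So 5 is the smallest generator of (Z/97Z)^×.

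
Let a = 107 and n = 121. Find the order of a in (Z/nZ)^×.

110

ord(107) | φ(121) = φ(11^2) = 11·(11−1) = 110 = 2 · 5 · 11.
Divisors of 110: 1, 2, 5, 10, 11, 22, 55, 110.
Evaluate successive powers at the divisors of 110:
107^1 ≡ 107 (mod 121)
107^2 ≡ 75 (mod 121)
107^5 ≡ 21 (mod 121)
107^10 ≡ 78 (mod 121)
107^11 ≡ 118 (mod 121)
107^22 ≡ 9 (mod 121)
107^55 ≡ 120 (mod 121)
107^110 ≡ 1 (mod 121) ✓
Therefore the multiplicative order of 107 modulo 121 is 110.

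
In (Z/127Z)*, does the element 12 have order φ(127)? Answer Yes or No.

Yes

φ(127) = 127 − 1 = 126 = 2 · 3^2 · 7.
An element g generates (Z/127Z)^× iff g^(126/q) ≢ 1 (mod 127) for each prime q ∈ {2, 3, 7}.
12^63 ≡ 126 (mod 127)  [q = 2: ≢ 1 ✓]
12^42 ≡ 107 (mod 127)  [q = 3: ≢ 1 ✓]
12^18 ≡ 8 (mod 127)  [q = 7: ≢ 1 ✓]
All checks pass, so 12 has order 126 and is a primitive root modulo 127.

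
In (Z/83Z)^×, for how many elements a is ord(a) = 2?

φ(83) = 83 − 1 = 82 = 2 · 41.
(Z/83Z)^× is cyclic (|G| = 82); a cyclic group of order m has exactly φ(d) elements of each order d | m, and none otherwise.
2 | 82, and φ(2) = 2 − 1 = 1.

1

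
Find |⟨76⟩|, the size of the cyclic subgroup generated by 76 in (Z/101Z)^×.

50

By Lagrange's theorem, ord_101(76) divides φ(101) = 101 − 1 = 100 = 2^2 · 5^2.
Divisors of 100: 1, 2, 4, 5, 10, 20, 25, 50, 100.
Compute 76^d (mod 101) for the divisors d until we hit 1:
76^1 ≡ 76 (mod 101)
76^2 ≡ 19 (mod 101)
76^4 ≡ 58 (mod 101)
76^5 ≡ 65 (mod 101)
76^10 ≡ 84 (mod 101)
76^20 ≡ 87 (mod 101)
76^25 ≡ 100 (mod 101)
76^50 ≡ 1 (mod 101) ✓
Hence ord(76) = 50.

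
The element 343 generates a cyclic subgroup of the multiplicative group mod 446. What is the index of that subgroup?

6

ord(343) | φ(446) = φ(2)·φ(223) = 1·222 = 222 = 2 · 3 · 37.
Divisors of 222: 1, 2, 3, 6, 37, 74, 111, 222.
Evaluate successive powers at the divisors of 222:
343^1 ≡ 343 (mod 446)
343^2 ≡ 351 (mod 446)
343^3 ≡ 419 (mod 446)
343^6 ≡ 283 (mod 446)
343^37 ≡ 1 (mod 446) ✓
The order of 343 is 37, so the subgroup it generates has 37 elements.
The index is φ(446) / ord(343) = 222 / 37 = 6.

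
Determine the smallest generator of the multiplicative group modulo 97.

5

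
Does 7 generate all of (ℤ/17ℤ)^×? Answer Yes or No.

Yes

φ(17) = 17 − 1 = 16 = 2^4.
An element g generates (Z/17Z)^× iff g^(16/q) ≢ 1 (mod 17) for each prime q ∈ {2}.
7^8 ≡ 16 (mod 17)  [q = 2: ≢ 1 ✓]
All checks pass, so 7 has order 16 and is a primitive root modulo 17.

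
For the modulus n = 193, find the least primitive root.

5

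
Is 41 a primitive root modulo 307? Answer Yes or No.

No

φ(307) = 307 − 1 = 306 = 2 · 3^2 · 17.
It suffices to check that the order of 41 is not a proper divisor of 306: compute 41^(306/q) for q ∈ {2, 3, 17}.
41^153 ≡ 1 (mod 307)  [q = 2: ≡ 1 ✗]
41^102 ≡ 17 (mod 307)  [q = 3: ≢ 1 ✓]
41^18 ≡ 24 (mod 307)  [q = 17: ≢ 1 ✓]
The check at q = 2 fails, so 41 generates a proper subgroup.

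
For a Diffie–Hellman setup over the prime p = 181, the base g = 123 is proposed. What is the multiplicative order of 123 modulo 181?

By Lagrange's theorem, ord_181(123) divides φ(181) = 181 − 1 = 180 = 2^2 · 3^2 · 5.
Divisors of 180: 1, 2, 3, 4, 5, 6, 9, 10, 12, 15, 18, 20, 30, 36, 45, 60, 90, 180.
Evaluate successive powers at the divisors of 180:
123^1 ≡ 123
123^2 ≡ 106
123^3 ≡ 6
123^4 ≡ 14
123^5 ≡ 93
123^6 ≡ 36
123^9 ≡ 35
123^10 ≡ 142
123^12 ≡ 29
123^15 ≡ 174
123^18 ≡ 139
123^20 ≡ 73
123^30 ≡ 49
123^36 ≡ 135
123^45 ≡ 19
123^60 ≡ 48
123^90 ≡ 180
123^180 ≡ 1
Hence ord(123) = 180.

180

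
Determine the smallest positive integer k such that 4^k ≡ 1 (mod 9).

3

By Lagrange's theorem, ord_9(4) divides φ(9) = φ(3^2) = 3·(3−1) = 6 = 2 · 3.
Divisors of 6: 1, 2, 3, 6.
Check 4^d mod 9 for each divisor in increasing order:
4^1 ≡ 4 (mod 9)
4^2 ≡ 7 (mod 9)
4^3 ≡ 1 (mod 9) ✓
The smallest such exponent is 3, so the order of 4 is 3.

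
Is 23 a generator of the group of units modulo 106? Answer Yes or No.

No

φ(106) = φ(2)·φ(53) = 1·52 = 52 = 2^2 · 13.
It suffices to check that the order of 23 is not a proper divisor of 52: compute 23^(52/q) for q ∈ {2, 13}.
23^26 ≡ 105 (mod 106)  [q = 2: ≢ 1 ✓]
23^4 ≡ 1 (mod 106)  [q = 13: ≡ 1 ✗]
The check at q = 13 fails, so 23 generates a proper subgroup.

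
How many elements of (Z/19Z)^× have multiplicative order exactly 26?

0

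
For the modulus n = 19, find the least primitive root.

2

φ(19) = 19 − 1 = 18 = 2 · 3^2.
g is a primitive root iff g^(18/q) ≢ 1 (mod 19) for each prime q ∈ {2, 3}.
g = 2: 2^9 ≡ 18; 2^6 ≡ 7 — none is 1, so 2 is a primitive root.
The smallest primitive root modulo 19 is 2.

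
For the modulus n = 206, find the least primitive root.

5

φ(206) = φ(2)·φ(103) = 1·102 = 102 = 2 · 3 · 17.
g is a primitive root iff g^(102/q) ≢ 1 (mod 206) for each prime q ∈ {2, 3, 17}.
g = 2: gcd(2, 206) = 2 > 1, not a unit — skip.
g = 3: 3^51 ≡ 205; 3^34 ≡ 1 — hits 1, so not a primitive root.
g = 4: gcd(4, 206) = 2 > 1, not a unit — skip.
g = 5: 5^51 ≡ 205; 5^34 ≡ 159; 5^6 ≡ 175 — none is 1, so 5 is a primitive root.
Hence the least primitive root of 206 is 5.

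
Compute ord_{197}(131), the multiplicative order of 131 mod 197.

196

The order of 131 must divide φ(197) = 197 − 1 = 196 = 2^2 · 7^2.
Divisors of 196: 1, 2, 4, 7, 14, 28, 49, 98, 196.
Test each divisor d:
131^1 ≡ 131 (mod 197)
131^2 ≡ 22 (mod 197)
131^4 ≡ 90 (mod 197)
131^7 ≡ 128 (mod 197)
131^14 ≡ 33 (mod 197)
131^28 ≡ 104 (mod 197)
131^49 ≡ 183 (mod 197)
131^98 ≡ 196 (mod 197)
131^196 ≡ 1 (mod 197) ✓
Hence ord(131) = 196.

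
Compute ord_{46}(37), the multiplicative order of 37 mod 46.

22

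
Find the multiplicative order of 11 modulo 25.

5

ord(11) | φ(25) = φ(5^2) = 5·(5−1) = 20 = 2^2 · 5.
Divisors of 20: 1, 2, 4, 5, 10, 20.
Test each divisor d:
11^1 ≡ 11 (mod 25)
11^2 ≡ 21 (mod 25)
11^4 ≡ 16 (mod 25)
11^5 ≡ 1 (mod 25) ✓
Hence ord(11) = 5.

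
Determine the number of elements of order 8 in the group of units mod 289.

4

φ(289) = φ(17^2) = 17·(17−1) = 272 = 2^4 · 17.
In a cyclic group of order 272, there are φ(d) elements of order d for each divisor d of 272, and zero for non-divisors.
8 = 2^3 divides 272, and φ(8) = 4.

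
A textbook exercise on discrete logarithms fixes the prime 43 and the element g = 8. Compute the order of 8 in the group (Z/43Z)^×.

14

The order of 8 must divide φ(43) = 43 − 1 = 42 = 2 · 3 · 7.
Divisors of 42: 1, 2, 3, 6, 7, 14, 21, 42.
Evaluate successive powers at the divisors of 42:
8^1 ≡ 8
8^2 ≡ 21
8^3 ≡ 39
8^6 ≡ 16
8^7 ≡ 42
8^14 ≡ 1
Hence ord(8) = 14.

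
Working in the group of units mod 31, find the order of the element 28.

By Lagrange's theorem, ord_31(28) divides φ(31) = 31 − 1 = 30 = 2 · 3 · 5.
Divisors of 30: 1, 2, 3, 5, 6, 10, 15, 30.
Check 28^d mod 31 for each divisor in increasing order:
28^1 ≡ 28 (mod 31)
28^2 ≡ 9 (mod 31)
28^3 ≡ 4 (mod 31)
28^5 ≡ 5 (mod 31)
28^6 ≡ 16 (mod 31)
28^10 ≡ 25 (mod 31)
28^15 ≡ 1 (mod 31) ✓
The smallest such exponent is 15, so the order of 28 is 15.

15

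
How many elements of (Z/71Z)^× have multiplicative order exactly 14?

6

φ(71) = 71 − 1 = 70 = 2 · 5 · 7.
(Z/71Z)^× is cyclic (|G| = 70); a cyclic group of order m has exactly φ(d) elements of each order d | m, and none otherwise.
14 = 2 · 7 divides 70, and φ(14) = 6.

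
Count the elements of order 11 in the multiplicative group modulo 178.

φ(178) = φ(2)·φ(89) = 1·88 = 88 = 2^3 · 11.
In a cyclic group of order 88, there are φ(d) elements of order d for each divisor d of 88, and zero for non-divisors.
11 | 88, and φ(11) = 11 − 1 = 10.

10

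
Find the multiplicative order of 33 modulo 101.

50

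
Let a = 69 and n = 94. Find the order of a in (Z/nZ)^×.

46

ord(69) | φ(94) = φ(2)·φ(47) = 1·46 = 46 = 2 · 23.
Divisors of 46: 1, 2, 23, 46.
Test each divisor d:
69^1 ≡ 69 (mod 94)
69^2 ≡ 61 (mod 94)
69^23 ≡ 93 (mod 94)
69^46 ≡ 1 (mod 94) ✓
Hence ord(69) = 46.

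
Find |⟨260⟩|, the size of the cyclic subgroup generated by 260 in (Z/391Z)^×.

ord(260) | φ(391) = φ(17·23) = (17−1)·(23−1) = 16·22 = 352 = 2^5 · 11.
Divisors of 352: 1, 2, 4, 8, 11, 16, 22, 32, 44, 88, 176, 352.
Compute 260^d (mod 391) for the divisors d until we hit 1:
260^1 ≡ 260
260^2 ≡ 348
260^4 ≡ 285
260^8 ≡ 288
260^11 ≡ 45
260^16 ≡ 52
260^22 ≡ 70
260^32 ≡ 358
260^44 ≡ 208
260^88 ≡ 254
260^176 ≡ 1
Hence ord(260) = 176.

176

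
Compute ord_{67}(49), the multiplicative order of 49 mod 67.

33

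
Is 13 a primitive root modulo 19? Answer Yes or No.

φ(19) = 19 − 1 = 18 = 2 · 3^2.
13 is a primitive root mod 19 iff 13^(φ(19)/q) ≢ 1 for every prime q | φ(19), i.e. q ∈ {2, 3}.
13^9 ≡ 18 (mod 19)  [q = 2: ≢ 1 ✓]
13^6 ≡ 11 (mod 19)  [q = 3: ≢ 1 ✓]
None equal 1, so ord_19(13) = 18: 13 is a primitive root.

Yes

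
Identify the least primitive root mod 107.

2

φ(107) = 107 − 1 = 106 = 2 · 53.
g is a primitive root iff g^(106/q) ≢ 1 (mod 107) for each prime q ∈ {2, 53}.
g = 2: 2^53 ≡ 106; 2^2 ≡ 4 — none is 1, so 2 is a primitive root.
So 2 is the smallest generator of (Z/107Z)^×.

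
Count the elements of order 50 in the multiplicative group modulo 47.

φ(47) = 47 − 1 = 46 = 2 · 23.
In a cyclic group of order 46, there are φ(d) elements of order d for each divisor d of 46, and zero for non-divisors.
Since 50 ∤ 46, the count is 0.

0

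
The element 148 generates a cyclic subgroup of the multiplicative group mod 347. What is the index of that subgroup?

1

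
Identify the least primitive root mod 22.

7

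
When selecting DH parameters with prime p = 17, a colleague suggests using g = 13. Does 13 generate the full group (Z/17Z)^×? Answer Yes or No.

φ(17) = 17 − 1 = 16 = 2^4.
It suffices to check that the order of 13 is not a proper divisor of 16: compute 13^(16/q) for q ∈ {2}.
13^8 ≡ 1 (mod 17)  [q = 2: ≡ 1 ✗]
Since 13^8 ≡ 1, the order of 13 divides 8 < 16, so 13 is not a primitive root.

No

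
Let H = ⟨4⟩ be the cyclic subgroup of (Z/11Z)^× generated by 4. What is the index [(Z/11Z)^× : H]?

By Lagrange's theorem, ord_11(4) divides φ(11) = 11 − 1 = 10 = 2 · 5.
Divisors of 10: 1, 2, 5, 10.
Compute 4^d (mod 11) for the divisors d until we hit 1:
4^1 ≡ 4
4^2 ≡ 5
4^5 ≡ 1
The order of 4 is 5, so the subgroup it generates has 5 elements.
[(Z/11Z)^× : ⟨4⟩] = 10/5 = 2.

2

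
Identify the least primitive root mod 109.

φ(109) = 109 − 1 = 108 = 2^2 · 3^3.
Test candidates g = 2, 3, … against the prime factors q ∈ {2, 3} of φ(109): g is a generator iff g^(108/q) ≢ 1 for every such q.
g = 2: 2^54 ≡ 108; 2^36 ≡ 1 — hits 1, so not a primitive root.
g = 3: 3^54 ≡ 1 — hits 1, so not a primitive root.
g = 4: 4^54 ≡ 1 — hits 1, so not a primitive root.
g = 5: 5^54 ≡ 1 — hits 1, so not a primitive root.
g = 6: 6^54 ≡ 108; 6^36 ≡ 63 — none is 1, so 6 is a primitive root.
So 6 is the smallest generator of (Z/109Z)^×.

6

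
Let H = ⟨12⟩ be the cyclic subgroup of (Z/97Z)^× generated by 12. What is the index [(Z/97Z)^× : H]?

6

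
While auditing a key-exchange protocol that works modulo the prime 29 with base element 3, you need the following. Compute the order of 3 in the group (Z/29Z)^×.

28

Since 3 ∈ (Z/29Z)^×, its order divides φ(29) = 29 − 1 = 28 = 2^2 · 7.
Divisors of 28: 1, 2, 4, 7, 14, 28.
Test each divisor d:
3^1 ≡ 3 (mod 29)
3^2 ≡ 9 (mod 29)
3^4 ≡ 23 (mod 29)
3^7 ≡ 12 (mod 29)
3^14 ≡ 28 (mod 29)
3^28 ≡ 1 (mod 29) ✓
So ord_29(3) = 28.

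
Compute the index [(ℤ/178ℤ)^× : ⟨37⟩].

11

ord(37) | φ(178) = φ(2)·φ(89) = 1·88 = 88 = 2^3 · 11.
Divisors of 88: 1, 2, 4, 8, 11, 22, 44, 88.
Check 37^d mod 178 for each divisor in increasing order:
37^1 ≡ 37
37^2 ≡ 123
37^4 ≡ 177
37^8 ≡ 1
Thus |⟨37⟩| = ord(37) = 8.
The index is φ(178) / ord(37) = 88 / 8 = 11.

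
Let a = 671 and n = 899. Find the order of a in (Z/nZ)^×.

ord(671) | φ(899) = φ(29·31) = (29−1)·(31−1) = 28·30 = 840 = 2^3 · 3 · 5 · 7.
Divisors of 840: 1, 2, 3, 4, 5, 6, 7, 8, 10, 12, 14, 15, 20, 21, 24, 28, 30, 35, 40, 42, 56, 60, 70, 84, 105, 120, 140, 168, 210, 280, 420, 840.
Test each divisor d:
671^1 ≡ 671 (mod 899)
671^2 ≡ 741 (mod 899)
671^3 ≡ 64 (mod 899)
671^4 ≡ 691 (mod 899)
671^5 ≡ 676 (mod 899)
671^6 ≡ 500 (mod 899)
671^7 ≡ 173 (mod 899)
671^8 ≡ 112 (mod 899)
671^10 ≡ 284 (mod 899)
671^12 ≡ 78 (mod 899)
671^14 ≡ 262 (mod 899)
671^15 ≡ 497 (mod 899)
671^20 ≡ 645 (mod 899)
671^21 ≡ 376 (mod 899)
671^24 ≡ 690 (mod 899)
671^28 ≡ 320 (mod 899)
671^30 ≡ 683 (mod 899)
671^35 ≡ 521 (mod 899)
671^40 ≡ 687 (mod 899)
671^42 ≡ 233 (mod 899)
671^56 ≡ 813 (mod 899)
671^60 ≡ 807 (mod 899)
671^70 ≡ 842 (mod 899)
671^84 ≡ 349 (mod 899)
671^105 ≡ 869 (mod 899)
671^120 ≡ 373 (mod 899)
671^140 ≡ 552 (mod 899)
671^168 ≡ 436 (mod 899)
671^210 ≡ 1 (mod 899) ✓
Therefore the multiplicative order of 671 modulo 899 is 210.

210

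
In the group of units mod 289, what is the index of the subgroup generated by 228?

Since 228 ∈ (Z/289Z)^×, its order divides φ(289) = φ(17^2) = 17·(17−1) = 272 = 2^4 · 17.
Divisors of 272: 1, 2, 4, 8, 16, 17, 34, 68, 136, 272.
Check 228^d mod 289 for each divisor in increasing order:
228^1 ≡ 228
228^2 ≡ 253
228^4 ≡ 140
228^8 ≡ 237
228^16 ≡ 103
228^17 ≡ 75
228^34 ≡ 134
228^68 ≡ 38
228^136 ≡ 288
228^272 ≡ 1
The order of 228 is 272, so the subgroup it generates has 272 elements.
Index = |(Z/289Z)^×| / |⟨228⟩| = 272 / 272 = 1.

1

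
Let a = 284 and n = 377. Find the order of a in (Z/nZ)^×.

ord(284) | φ(377) = φ(13·29) = (13−1)·(29−1) = 12·28 = 336 = 2^4 · 3 · 7.
Divisors of 336: 1, 2, 3, 4, 6, 7, 8, 12, 14, 16, 21, 24, 28, 42, 48, 56, 84, 112, 168, 336.
Test each divisor d:
284^1 ≡ 284
284^2 ≡ 355
284^3 ≡ 161
284^4 ≡ 107
284^6 ≡ 285
284^7 ≡ 262
284^8 ≡ 139
284^12 ≡ 170
284^14 ≡ 30
284^16 ≡ 94
284^21 ≡ 320
284^24 ≡ 248
284^28 ≡ 146
284^42 ≡ 233
284^48 ≡ 53
284^56 ≡ 204
284^84 ≡ 1
Therefore the multiplicative order of 284 modulo 377 is 84.

84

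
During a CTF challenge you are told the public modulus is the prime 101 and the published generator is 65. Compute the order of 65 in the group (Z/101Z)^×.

10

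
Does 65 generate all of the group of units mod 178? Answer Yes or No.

φ(178) = φ(2)·φ(89) = 1·88 = 88 = 2^3 · 11.
An element g generates (Z/178Z)^× iff g^(88/q) ≢ 1 (mod 178) for each prime q ∈ {2, 11}.
65^44 ≡ 177 (mod 178)  [q = 2: ≢ 1 ✓]
65^8 ≡ 167 (mod 178)  [q = 11: ≢ 1 ✓]
Every test exponent gives a nontrivial residue, hence 65 generates the full group.

Yes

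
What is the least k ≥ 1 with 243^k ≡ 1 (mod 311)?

31

Since 243 ∈ (Z/311Z)^×, its order divides φ(311) = 311 − 1 = 310 = 2 · 5 · 31.
Divisors of 310: 1, 2, 5, 10, 31, 62, 155, 310.
Check 243^d mod 311 for each divisor in increasing order:
243^1 ≡ 243
243^2 ≡ 270
243^5 ≡ 140
243^10 ≡ 7
243^31 ≡ 1
Hence ord(243) = 31.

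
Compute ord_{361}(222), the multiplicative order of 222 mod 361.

ord(222) | φ(361) = φ(19^2) = 19·(19−1) = 342 = 2 · 3^2 · 19.
Divisors of 342: 1, 2, 3, 6, 9, 18, 19, 38, 57, 114, 171, 342.
Check 222^d mod 361 for each divisor in increasing order:
222^1 ≡ 222 (mod 361)
222^2 ≡ 188 (mod 361)
222^3 ≡ 221 (mod 361)
222^6 ≡ 106 (mod 361)
222^9 ≡ 322 (mod 361)
222^18 ≡ 77 (mod 361)
222^19 ≡ 127 (mod 361)
222^38 ≡ 245 (mod 361)
222^57 ≡ 69 (mod 361)
222^114 ≡ 68 (mod 361)
222^171 ≡ 360 (mod 361)
222^342 ≡ 1 (mod 361) ✓
Therefore the multiplicative order of 222 modulo 361 is 342.

342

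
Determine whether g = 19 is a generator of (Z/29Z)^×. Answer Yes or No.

Yes

φ(29) = 29 − 1 = 28 = 2^2 · 7.
An element g generates (Z/29Z)^× iff g^(28/q) ≢ 1 (mod 29) for each prime q ∈ {2, 7}.
19^14 ≡ 28 (mod 29)  [q = 2: ≢ 1 ✓]
19^4 ≡ 24 (mod 29)  [q = 7: ≢ 1 ✓]
None equal 1, so ord_29(19) = 28: 19 is a primitive root.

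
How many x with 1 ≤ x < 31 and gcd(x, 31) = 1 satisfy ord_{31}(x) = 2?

1

φ(31) = 31 − 1 = 30 = 2 · 3 · 5.
Since (Z/31Z)^× is cyclic of order 30, the number of elements of order d is φ(d) when d | 30 and 0 otherwise.
2 | 30, and φ(2) = 2 − 1 = 1.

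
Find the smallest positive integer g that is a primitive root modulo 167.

φ(167) = 167 − 1 = 166 = 2 · 83.
Test candidates g = 2, 3, … against the prime factors q ∈ {2, 83} of φ(167): g is a generator iff g^(166/q) ≢ 1 for every such q.
g = 2: 2^83 ≡ 1 — hits 1, so not a primitive root.
g = 3: 3^83 ≡ 1 — hits 1, so not a primitive root.
g = 4: 4^83 ≡ 1 — hits 1, so not a primitive root.
g = 5: 5^83 ≡ 166; 5^2 ≡ 25 — none is 1, so 5 is a primitive root.
The smallest primitive root modulo 167 is 5.

5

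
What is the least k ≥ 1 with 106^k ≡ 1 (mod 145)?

28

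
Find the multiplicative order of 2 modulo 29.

28

The order of 2 must divide φ(29) = 29 − 1 = 28 = 2^2 · 7.
Divisors of 28: 1, 2, 4, 7, 14, 28.
Check 2^d mod 29 for each divisor in increasing order:
2^1 ≡ 2 (mod 29)
2^2 ≡ 4 (mod 29)
2^4 ≡ 16 (mod 29)
2^7 ≡ 12 (mod 29)
2^14 ≡ 28 (mod 29)
2^28 ≡ 1 (mod 29) ✓
So ord_29(2) = 28.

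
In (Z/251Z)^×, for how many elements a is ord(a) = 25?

20

φ(251) = 251 − 1 = 250 = 2 · 5^3.
In a cyclic group of order 250, there are φ(d) elements of order d for each divisor d of 250, and zero for non-divisors.
25 = 5^2 divides 250, and φ(25) = 20.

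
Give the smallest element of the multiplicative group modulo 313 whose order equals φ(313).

10

φ(313) = 313 − 1 = 312 = 2^3 · 3 · 13.
g is a primitive root iff g^(312/q) ≢ 1 (mod 313) for each prime q ∈ {2, 3, 13}.
g = 2: 2^156 ≡ 1 — hits 1, so not a primitive root.
g = 3: 3^156 ≡ 1 — hits 1, so not a primitive root.
g = 4: 4^156 ≡ 1 — hits 1, so not a primitive root.
g = 5: 5^156 ≡ 312; 5^104 ≡ 1 — hits 1, so not a primitive root.
g = 6: 6^156 ≡ 1 — hits 1, so not a primitive root.
g = 7: 7^156 ≡ 312; 7^104 ≡ 1 — hits 1, so not a primitive root.
g = 8: 8^156 ≡ 1 — hits 1, so not a primitive root.
g = 9: 9^156 ≡ 1 — hits 1, so not a primitive root.
g = 10: 10^156 ≡ 312; 10^104 ≡ 214; 10^24 ≡ 103 — none is 1, so 10 is a primitive root.
The smallest primitive root modulo 313 is 10.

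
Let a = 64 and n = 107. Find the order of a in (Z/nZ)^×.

53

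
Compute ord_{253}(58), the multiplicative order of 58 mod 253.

55

ord(58) | φ(253) = φ(11·23) = (11−1)·(23−1) = 10·22 = 220 = 2^2 · 5 · 11.
Divisors of 220: 1, 2, 4, 5, 10, 11, 20, 22, 44, 55, 110, 220.
Check 58^d mod 253 for each divisor in increasing order:
58^1 ≡ 58
58^2 ≡ 75
58^4 ≡ 59
58^5 ≡ 133
58^10 ≡ 232
58^11 ≡ 47
58^20 ≡ 188
58^22 ≡ 185
58^44 ≡ 70
58^55 ≡ 1
Therefore the multiplicative order of 58 modulo 253 is 55.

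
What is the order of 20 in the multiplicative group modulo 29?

7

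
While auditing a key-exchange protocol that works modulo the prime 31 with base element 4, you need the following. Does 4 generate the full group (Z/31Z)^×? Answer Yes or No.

No

φ(31) = 31 − 1 = 30 = 2 · 3 · 5.
Test 4^(30/q) mod 31 for each prime factor q of 30:
4^15 ≡ 1 (mod 31)  [q = 2: ≡ 1 ✗]
4^10 ≡ 1 (mod 31)  [q = 3: ≡ 1 ✗]
4^6 ≡ 4 (mod 31)  [q = 5: ≢ 1 ✓]
4^15 ≡ 1 shows ord(4) | 15, strictly less than φ(31); not a primitive root.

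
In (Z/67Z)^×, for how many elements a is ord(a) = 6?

φ(67) = 67 − 1 = 66 = 2 · 3 · 11.
Since (Z/67Z)^× is cyclic of order 66, the number of elements of order d is φ(d) when d | 66 and 0 otherwise.
6 = 2 · 3 divides 66, and φ(6) = 2.

2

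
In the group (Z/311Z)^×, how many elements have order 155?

120

φ(311) = 311 − 1 = 310 = 2 · 5 · 31.
Since (Z/311Z)^× is cyclic of order 310, the number of elements of order d is φ(d) when d | 310 and 0 otherwise.
155 = 5 · 31 divides 310, and φ(155) = 120.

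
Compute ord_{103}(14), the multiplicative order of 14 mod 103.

Since 14 ∈ (Z/103Z)^×, its order divides φ(103) = 103 − 1 = 102 = 2 · 3 · 17.
Divisors of 102: 1, 2, 3, 6, 17, 34, 51, 102.
Evaluate successive powers at the divisors of 102:
14^1 ≡ 14
14^2 ≡ 93
14^3 ≡ 66
14^6 ≡ 30
14^17 ≡ 1
The smallest such exponent is 17, so the order of 14 is 17.

17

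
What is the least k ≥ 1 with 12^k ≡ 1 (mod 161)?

66

Since 12 ∈ (Z/161Z)^×, its order divides φ(161) = φ(7·23) = (7−1)·(23−1) = 6·22 = 132 = 2^2 · 3 · 11.
Divisors of 132: 1, 2, 3, 4, 6, 11, 12, 22, 33, 44, 66, 132.
Compute 12^d (mod 161) for the divisors d until we hit 1:
12^1 ≡ 12 (mod 161)
12^2 ≡ 144 (mod 161)
12^3 ≡ 118 (mod 161)
12^4 ≡ 128 (mod 161)
12^6 ≡ 78 (mod 161)
12^11 ≡ 24 (mod 161)
12^12 ≡ 127 (mod 161)
12^22 ≡ 93 (mod 161)
12^33 ≡ 139 (mod 161)
12^44 ≡ 116 (mod 161)
12^66 ≡ 1 (mod 161) ✓
So ord_161(12) = 66.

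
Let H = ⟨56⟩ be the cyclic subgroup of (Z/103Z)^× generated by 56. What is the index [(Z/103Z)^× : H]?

By Lagrange's theorem, ord_103(56) divides φ(103) = 103 − 1 = 102 = 2 · 3 · 17.
Divisors of 102: 1, 2, 3, 6, 17, 34, 51, 102.
Compute 56^d (mod 103) for the divisors d until we hit 1:
56^1 ≡ 56
56^2 ≡ 46
56^3 ≡ 1
So ord_103(56) = 3, hence |⟨56⟩| = 3.
The index is φ(103) / ord(56) = 102 / 3 = 34.

34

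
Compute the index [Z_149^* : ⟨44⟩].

37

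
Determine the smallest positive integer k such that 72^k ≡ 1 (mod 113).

Since 72 ∈ (Z/113Z)^×, its order divides φ(113) = 113 − 1 = 112 = 2^4 · 7.
Divisors of 112: 1, 2, 4, 7, 8, 14, 16, 28, 56, 112.
Evaluate successive powers at the divisors of 112:
72^1 ≡ 72 (mod 113)
72^2 ≡ 99 (mod 113)
72^4 ≡ 83 (mod 113)
72^7 ≡ 69 (mod 113)
72^8 ≡ 109 (mod 113)
72^14 ≡ 15 (mod 113)
72^16 ≡ 16 (mod 113)
72^28 ≡ 112 (mod 113)
72^56 ≡ 1 (mod 113) ✓
The smallest such exponent is 56, so the order of 72 is 56.

56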